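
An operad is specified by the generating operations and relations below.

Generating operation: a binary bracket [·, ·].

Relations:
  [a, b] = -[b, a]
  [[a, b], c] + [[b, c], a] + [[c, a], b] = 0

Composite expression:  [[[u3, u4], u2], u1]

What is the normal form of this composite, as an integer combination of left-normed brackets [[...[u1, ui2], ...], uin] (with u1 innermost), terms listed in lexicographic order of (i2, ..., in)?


Left-normed coefficients sit on the u1-initial expansion words.
Composite bracket: [[[u3, u4], u2], u1]
Each bracket splits as ab - ba, giving 8 signed words (2^3 = 8).
The u1-initial words carry the normal form:
  from u1u2u3u4, sign +1: term +[[[u1, u2], u3], u4]
  from u1u2u4u3, sign -1: term -[[[u1, u2], u4], u3]
  from u1u3u4u2, sign -1: term -[[[u1, u3], u4], u2]
  from u1u4u3u2, sign +1: term +[[[u1, u4], u3], u2]

[[[u1, u2], u3], u4] - [[[u1, u2], u4], u3] - [[[u1, u3], u4], u2] + [[[u1, u4], u3], u2]


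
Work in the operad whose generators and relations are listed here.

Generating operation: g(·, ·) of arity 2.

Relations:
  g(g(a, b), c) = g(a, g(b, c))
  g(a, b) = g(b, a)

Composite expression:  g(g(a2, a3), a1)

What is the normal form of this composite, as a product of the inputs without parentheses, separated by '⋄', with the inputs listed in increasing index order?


Any arrangement under g is one operation, so sort the a-inputs.
g(a2, a3) unparenthesizes to a2 ⋄ a3
g(g(a2, a3), a1) unparenthesizes to a2 ⋄ a3 ⋄ a1
commutativity sorts the factors: a1 ⋄ a2 ⋄ a3

a1 ⋄ a2 ⋄ a3


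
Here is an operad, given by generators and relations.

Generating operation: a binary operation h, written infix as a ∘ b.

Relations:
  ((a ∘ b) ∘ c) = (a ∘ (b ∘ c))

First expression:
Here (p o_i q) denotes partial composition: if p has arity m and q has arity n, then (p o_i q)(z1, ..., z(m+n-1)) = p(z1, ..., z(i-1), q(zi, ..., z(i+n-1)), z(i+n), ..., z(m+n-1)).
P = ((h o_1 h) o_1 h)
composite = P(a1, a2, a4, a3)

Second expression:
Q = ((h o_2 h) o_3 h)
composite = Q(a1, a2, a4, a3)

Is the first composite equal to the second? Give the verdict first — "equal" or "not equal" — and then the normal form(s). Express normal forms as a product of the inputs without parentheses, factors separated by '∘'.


equal: each reduces to a1 ∘ a2 ∘ a4 ∘ a3

The first expression, normalized: a1 ∘ a2 ∘ a4 ∘ a3
The second expression, normalized: a1 ∘ a2 ∘ a4 ∘ a3
The normal forms match — equal.


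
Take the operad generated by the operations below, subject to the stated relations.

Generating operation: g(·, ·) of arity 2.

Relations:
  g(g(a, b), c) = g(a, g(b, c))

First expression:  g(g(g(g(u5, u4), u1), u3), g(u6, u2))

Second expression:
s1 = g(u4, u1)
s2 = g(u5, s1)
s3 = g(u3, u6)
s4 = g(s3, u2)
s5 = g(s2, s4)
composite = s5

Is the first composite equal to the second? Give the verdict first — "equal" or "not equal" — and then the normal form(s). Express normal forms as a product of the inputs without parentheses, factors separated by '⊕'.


equal; the common form is u5 ⊕ u4 ⊕ u1 ⊕ u3 ⊕ u6 ⊕ u2

The first composite normalizes to u5 ⊕ u4 ⊕ u1 ⊕ u3 ⊕ u6 ⊕ u2
The second composite normalizes to u5 ⊕ u4 ⊕ u1 ⊕ u3 ⊕ u6 ⊕ u2
The normal forms match — equal.


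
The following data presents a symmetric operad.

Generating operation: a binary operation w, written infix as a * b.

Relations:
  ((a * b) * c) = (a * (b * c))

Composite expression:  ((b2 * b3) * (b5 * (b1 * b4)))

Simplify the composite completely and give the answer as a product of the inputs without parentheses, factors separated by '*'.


b2 * b3 * b5 * b1 * b4

All parenthesizations of w agree; list the b-inputs left to right.
(b2 * b3) reduces to b2 * b3
(b1 * b4) reduces to b1 * b4
(b5 * (b1 * b4)) reduces to b5 * b1 * b4
((b2 * b3) * (b5 * (b1 * b4))) reduces to b2 * b3 * b5 * b1 * b4


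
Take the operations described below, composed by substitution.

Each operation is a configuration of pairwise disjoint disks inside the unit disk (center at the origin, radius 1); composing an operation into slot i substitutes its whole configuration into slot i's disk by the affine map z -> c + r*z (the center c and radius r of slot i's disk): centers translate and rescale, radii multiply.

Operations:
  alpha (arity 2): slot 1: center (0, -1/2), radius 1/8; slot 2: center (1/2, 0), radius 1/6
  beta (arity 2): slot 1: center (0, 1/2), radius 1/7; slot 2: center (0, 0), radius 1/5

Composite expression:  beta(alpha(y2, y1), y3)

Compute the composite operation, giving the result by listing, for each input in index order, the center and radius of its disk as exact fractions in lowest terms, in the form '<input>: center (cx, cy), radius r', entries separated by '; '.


y1: center (1/14, 1/2), radius 1/42; y2: center (0, 3/7), radius 1/56; y3: center (0, 0), radius 1/5

Below beta, radii multiply path by path; the y-disk centers shift.
input y2: applying the 2 nested substitutions gives center (0, 3/7), radius 1/56
input y1: applying the 2 nested substitutions gives center (1/14, 1/2), radius 1/42
input y3: applying the 1 nested substitution gives center (0, 0), radius 1/5


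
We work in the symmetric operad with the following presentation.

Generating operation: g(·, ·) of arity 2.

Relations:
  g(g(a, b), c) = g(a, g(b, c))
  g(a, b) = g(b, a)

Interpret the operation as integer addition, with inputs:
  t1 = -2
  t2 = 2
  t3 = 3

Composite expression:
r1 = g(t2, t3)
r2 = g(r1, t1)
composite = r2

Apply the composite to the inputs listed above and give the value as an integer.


3

g(t2, t3) = 5
g(g(t2, t3), t1) = 3


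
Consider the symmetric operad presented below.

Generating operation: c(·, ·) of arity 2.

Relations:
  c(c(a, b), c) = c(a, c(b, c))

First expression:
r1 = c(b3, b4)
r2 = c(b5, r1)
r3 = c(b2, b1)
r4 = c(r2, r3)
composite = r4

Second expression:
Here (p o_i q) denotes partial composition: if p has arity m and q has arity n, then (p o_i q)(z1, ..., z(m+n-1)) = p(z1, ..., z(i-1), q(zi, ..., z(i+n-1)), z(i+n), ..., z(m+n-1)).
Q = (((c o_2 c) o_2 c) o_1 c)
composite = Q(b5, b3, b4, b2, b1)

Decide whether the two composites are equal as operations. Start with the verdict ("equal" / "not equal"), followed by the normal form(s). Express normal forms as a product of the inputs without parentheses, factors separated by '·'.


equal — both sides give b5 · b3 · b4 · b2 · b1

The first expression reduces to b5 · b3 · b4 · b2 · b1
The second expression reduces to b5 · b3 · b4 · b2 · b1
The forms coincide; equal.


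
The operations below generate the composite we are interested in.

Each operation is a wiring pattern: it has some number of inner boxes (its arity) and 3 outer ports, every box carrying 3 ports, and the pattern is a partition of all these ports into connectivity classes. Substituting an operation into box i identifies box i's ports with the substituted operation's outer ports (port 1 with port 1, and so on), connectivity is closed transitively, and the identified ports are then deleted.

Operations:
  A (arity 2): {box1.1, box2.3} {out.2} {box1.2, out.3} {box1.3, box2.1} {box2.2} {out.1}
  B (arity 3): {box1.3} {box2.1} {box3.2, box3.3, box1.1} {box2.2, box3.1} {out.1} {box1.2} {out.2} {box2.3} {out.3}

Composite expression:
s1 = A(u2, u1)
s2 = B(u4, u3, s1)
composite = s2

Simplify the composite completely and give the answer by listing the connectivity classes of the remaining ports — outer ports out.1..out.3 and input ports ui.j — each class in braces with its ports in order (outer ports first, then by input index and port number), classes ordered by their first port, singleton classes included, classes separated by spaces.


{out.1} {out.2} {out.3} {u1.1, u2.3} {u1.2} {u1.3, u2.1} {u2.2, u4.1} {u3.1} {u3.2} {u3.3} {u4.2} {u4.3}

Reachability decides: close wires over B-identified ports.
A over (u2, u1) gives {out.1} {out.2} {out.3, u2.2} {u1.1, u2.3} {u1.2} {u1.3, u2.1}, out.j being that stage's outer ports
B over (u4, u3, u2, u1) gives {out.1} {out.2} {out.3} {u1.1, u2.3} {u1.2} {u1.3, u2.1} {u2.2, u4.1} {u3.1} {u3.2} {u3.3} {u4.2} {u4.3}, out.j being that stage's outer ports


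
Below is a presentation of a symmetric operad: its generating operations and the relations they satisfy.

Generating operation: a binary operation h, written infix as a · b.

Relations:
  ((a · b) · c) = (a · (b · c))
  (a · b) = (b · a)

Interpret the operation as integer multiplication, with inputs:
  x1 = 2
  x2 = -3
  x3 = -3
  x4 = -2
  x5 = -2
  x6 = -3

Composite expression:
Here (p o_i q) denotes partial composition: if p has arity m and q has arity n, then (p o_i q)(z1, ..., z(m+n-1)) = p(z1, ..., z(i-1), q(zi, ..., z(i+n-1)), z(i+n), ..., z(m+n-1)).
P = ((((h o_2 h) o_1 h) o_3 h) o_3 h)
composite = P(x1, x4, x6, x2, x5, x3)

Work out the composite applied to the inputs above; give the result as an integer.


-216

(x1 · x4) = -4
(x6 · x2) = 9
((x6 · x2) · x5) = -18
(((x6 · x2) · x5) · x3) = 54
((x1 · x4) · (((x6 · x2) · x5) · x3)) = -216


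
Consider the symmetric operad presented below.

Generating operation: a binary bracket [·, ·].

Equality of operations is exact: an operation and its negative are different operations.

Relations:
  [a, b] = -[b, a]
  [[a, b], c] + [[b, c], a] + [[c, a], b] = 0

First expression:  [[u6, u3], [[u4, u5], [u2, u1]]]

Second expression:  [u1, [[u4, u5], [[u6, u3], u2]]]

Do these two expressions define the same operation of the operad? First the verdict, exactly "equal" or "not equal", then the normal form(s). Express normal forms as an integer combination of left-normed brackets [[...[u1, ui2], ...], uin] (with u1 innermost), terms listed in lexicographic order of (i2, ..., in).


not equal; first: [[[[[u1, u2], u4], u5], u3], u6] - [[[[[u1, u2], u4], u5], u6], u3] - [[[[[u1, u2], u5], u4], u3], u6] + [[[[[u1, u2], u5], u4], u6], u3]; second: -[[[[[u1, u2], u3], u6], u4], u5] + [[[[[u1, u2], u3], u6], u5], u4] + [[[[[u1, u2], u6], u3], u4], u5] - [[[[[u1, u2], u6], u3], u5], u4] + [[[[[u1, u3], u6], u2], u4], u5] - [[[[[u1, u3], u6], u2], u5], u4] + [[[[[u1, u4], u5], u2], u3], u6] - [[[[[u1, u4], u5], u2], u6], u3] - [[[[[u1, u4], u5], u3], u6], u2] + [[[[[u1, u4], u5], u6], u3], u2] - [[[[[u1, u5], u4], u2], u3], u6] + [[[[[u1, u5], u4], u2], u6], u3] + [[[[[u1, u5], u4], u3], u6], u2] - [[[[[u1, u5], u4], u6], u3], u2] - [[[[[u1, u6], u3], u2], u4], u5] + [[[[[u1, u6], u3], u2], u5], u4]

Reducing the first expression gives [[[[[u1, u2], u4], u5], u3], u6] - [[[[[u1, u2], u4], u5], u6], u3] - [[[[[u1, u2], u5], u4], u3], u6] + [[[[[u1, u2], u5], u4], u6], u3]
Reducing the second expression gives -[[[[[u1, u2], u3], u6], u4], u5] + [[[[[u1, u2], u3], u6], u5], u4] + [[[[[u1, u2], u6], u3], u4], u5] - [[[[[u1, u2], u6], u3], u5], u4] + [[[[[u1, u3], u6], u2], u4], u5] - [[[[[u1, u3], u6], u2], u5], u4] + [[[[[u1, u4], u5], u2], u3], u6] - [[[[[u1, u4], u5], u2], u6], u3] - [[[[[u1, u4], u5], u3], u6], u2] + [[[[[u1, u4], u5], u6], u3], u2] - [[[[[u1, u5], u4], u2], u3], u6] + [[[[[u1, u5], u4], u2], u6], u3] + [[[[[u1, u5], u4], u3], u6], u2] - [[[[[u1, u5], u4], u6], u3], u2] - [[[[[u1, u6], u3], u2], u4], u5] + [[[[[u1, u6], u3], u2], u5], u4]
Distinct normal forms: not equal.


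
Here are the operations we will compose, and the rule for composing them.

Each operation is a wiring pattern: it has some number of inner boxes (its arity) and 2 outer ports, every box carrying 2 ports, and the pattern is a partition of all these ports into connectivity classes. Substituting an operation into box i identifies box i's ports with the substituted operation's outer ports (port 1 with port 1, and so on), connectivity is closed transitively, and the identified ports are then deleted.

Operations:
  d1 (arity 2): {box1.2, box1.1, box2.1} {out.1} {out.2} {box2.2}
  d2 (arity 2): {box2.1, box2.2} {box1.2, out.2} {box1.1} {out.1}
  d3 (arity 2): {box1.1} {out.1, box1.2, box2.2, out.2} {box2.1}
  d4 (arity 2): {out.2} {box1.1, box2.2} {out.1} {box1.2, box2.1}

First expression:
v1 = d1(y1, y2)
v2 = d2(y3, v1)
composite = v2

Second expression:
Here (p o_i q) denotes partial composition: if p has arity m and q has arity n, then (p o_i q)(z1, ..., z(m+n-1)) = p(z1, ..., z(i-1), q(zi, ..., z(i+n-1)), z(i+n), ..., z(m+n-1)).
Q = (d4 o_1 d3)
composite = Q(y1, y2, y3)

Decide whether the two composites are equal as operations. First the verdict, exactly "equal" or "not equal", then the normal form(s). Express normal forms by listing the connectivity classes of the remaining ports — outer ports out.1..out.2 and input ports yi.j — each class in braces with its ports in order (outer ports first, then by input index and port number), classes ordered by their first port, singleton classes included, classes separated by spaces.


not equal: they reduce to {out.1} {out.2, y3.2} {y1.1, y1.2, y2.1} {y2.2} {y3.1} and {out.1} {out.2} {y1.1} {y1.2, y2.2, y3.1, y3.2} {y2.1}

Reducing the first expression gives {out.1} {out.2, y3.2} {y1.1, y1.2, y2.1} {y2.2} {y3.1}
Reducing the second expression gives {out.1} {out.2} {y1.1} {y1.2, y2.2, y3.1, y3.2} {y2.1}
The normal forms differ: not equal.


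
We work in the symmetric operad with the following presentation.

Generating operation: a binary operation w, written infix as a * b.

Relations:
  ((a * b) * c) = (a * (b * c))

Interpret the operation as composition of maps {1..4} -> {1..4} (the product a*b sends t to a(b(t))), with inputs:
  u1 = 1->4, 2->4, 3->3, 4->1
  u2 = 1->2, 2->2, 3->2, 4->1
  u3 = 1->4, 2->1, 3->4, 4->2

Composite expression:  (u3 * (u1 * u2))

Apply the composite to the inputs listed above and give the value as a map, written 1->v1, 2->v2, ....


1->2, 2->2, 3->2, 4->2

(u1 * u2) = 1->4, 2->4, 3->4, 4->4
(u3 * (u1 * u2)) = 1->2, 2->2, 3->2, 4->2


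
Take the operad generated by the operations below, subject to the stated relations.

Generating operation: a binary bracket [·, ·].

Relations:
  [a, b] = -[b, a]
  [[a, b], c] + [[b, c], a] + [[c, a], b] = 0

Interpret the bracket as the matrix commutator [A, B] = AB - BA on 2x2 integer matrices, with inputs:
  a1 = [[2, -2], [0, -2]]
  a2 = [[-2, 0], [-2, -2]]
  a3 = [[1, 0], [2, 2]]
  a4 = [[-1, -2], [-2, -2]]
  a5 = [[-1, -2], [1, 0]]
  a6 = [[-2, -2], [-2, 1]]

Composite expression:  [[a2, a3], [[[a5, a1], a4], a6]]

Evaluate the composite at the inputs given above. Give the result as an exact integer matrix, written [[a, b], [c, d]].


[a2, a3] = [[0, 0], [2, 0]]
[a5, a1] = [[2, 10], [4, -2]]
[[a5, a1], a4] = [[-12, -18], [12, 12]]
[[[a5, a1], a4], a6] = [[60, -6], [-84, -60]]
[[a2, a3], [[[a5, a1], a4], a6]] = [[12, 0], [240, -12]]

[[12, 0], [240, -12]]


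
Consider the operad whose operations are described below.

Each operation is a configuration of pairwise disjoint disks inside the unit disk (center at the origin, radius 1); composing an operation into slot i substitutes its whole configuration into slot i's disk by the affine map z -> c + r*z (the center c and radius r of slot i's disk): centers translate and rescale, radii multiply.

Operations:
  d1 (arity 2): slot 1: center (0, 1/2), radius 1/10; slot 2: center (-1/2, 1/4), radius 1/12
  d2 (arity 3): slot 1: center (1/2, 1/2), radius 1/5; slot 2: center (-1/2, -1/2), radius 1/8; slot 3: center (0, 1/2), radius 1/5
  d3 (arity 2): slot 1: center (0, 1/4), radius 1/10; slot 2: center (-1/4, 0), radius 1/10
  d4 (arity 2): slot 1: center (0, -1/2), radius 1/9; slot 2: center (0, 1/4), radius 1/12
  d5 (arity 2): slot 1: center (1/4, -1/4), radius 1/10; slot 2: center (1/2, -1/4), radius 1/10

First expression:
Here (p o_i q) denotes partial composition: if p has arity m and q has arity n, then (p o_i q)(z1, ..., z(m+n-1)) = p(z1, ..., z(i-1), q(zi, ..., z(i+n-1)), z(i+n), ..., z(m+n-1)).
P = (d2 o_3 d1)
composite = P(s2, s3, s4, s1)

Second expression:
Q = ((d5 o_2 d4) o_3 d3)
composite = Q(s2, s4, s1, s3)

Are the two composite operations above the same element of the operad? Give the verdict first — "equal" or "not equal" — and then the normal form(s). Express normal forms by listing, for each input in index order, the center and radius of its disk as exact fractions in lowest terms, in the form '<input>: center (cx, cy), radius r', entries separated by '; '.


not equal; the first gives s1: center (-1/10, 11/20), radius 1/60; s2: center (1/2, 1/2), radius 1/5; s3: center (-1/2, -1/2), radius 1/8; s4: center (0, 3/5), radius 1/50 and the second s1: center (1/2, -107/480), radius 1/1200; s2: center (1/4, -1/4), radius 1/10; s3: center (239/480, -9/40), radius 1/1200; s4: center (1/2, -3/10), radius 1/90

Reducing the first expression gives s1: center (-1/10, 11/20), radius 1/60; s2: center (1/2, 1/2), radius 1/5; s3: center (-1/2, -1/2), radius 1/8; s4: center (0, 3/5), radius 1/50
Reducing the second expression gives s1: center (1/2, -107/480), radius 1/1200; s2: center (1/4, -1/4), radius 1/10; s3: center (239/480, -9/40), radius 1/1200; s4: center (1/2, -3/10), radius 1/90
No match — not equal.


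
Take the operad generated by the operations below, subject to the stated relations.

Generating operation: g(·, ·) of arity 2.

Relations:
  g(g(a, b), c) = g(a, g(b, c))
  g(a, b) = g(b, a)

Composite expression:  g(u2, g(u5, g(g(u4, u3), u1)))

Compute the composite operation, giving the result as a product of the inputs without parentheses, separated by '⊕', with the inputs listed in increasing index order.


u1 ⊕ u2 ⊕ u3 ⊕ u4 ⊕ u5

With g associative and commutative, the u-input set is all that matters.
g(u4, u3) spells out as u4 ⊕ u3
g(g(u4, u3), u1) spells out as u4 ⊕ u3 ⊕ u1
g(u5, g(g(u4, u3), u1)) spells out as u5 ⊕ u4 ⊕ u3 ⊕ u1
g(u2, g(u5, g(g(u4, u3), u1))) spells out as u2 ⊕ u5 ⊕ u4 ⊕ u3 ⊕ u1
sorting the factors by input index: u1 ⊕ u2 ⊕ u3 ⊕ u4 ⊕ u5


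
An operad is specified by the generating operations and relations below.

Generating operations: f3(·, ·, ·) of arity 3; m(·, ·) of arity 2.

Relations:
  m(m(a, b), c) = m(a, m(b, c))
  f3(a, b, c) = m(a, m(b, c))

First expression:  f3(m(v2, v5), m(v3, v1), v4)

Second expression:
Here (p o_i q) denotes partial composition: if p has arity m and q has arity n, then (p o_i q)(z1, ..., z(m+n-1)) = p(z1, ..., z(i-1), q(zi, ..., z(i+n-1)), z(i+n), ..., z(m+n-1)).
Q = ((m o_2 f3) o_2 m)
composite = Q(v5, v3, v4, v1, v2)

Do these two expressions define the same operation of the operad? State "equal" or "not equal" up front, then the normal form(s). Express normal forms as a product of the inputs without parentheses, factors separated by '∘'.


Reducing the first expression gives v2 ∘ v5 ∘ v3 ∘ v1 ∘ v4
Reducing the second expression gives v5 ∘ v3 ∘ v4 ∘ v1 ∘ v2
Different reductions; not equal.

not equal — first v2 ∘ v5 ∘ v3 ∘ v1 ∘ v4, second v5 ∘ v3 ∘ v4 ∘ v1 ∘ v2


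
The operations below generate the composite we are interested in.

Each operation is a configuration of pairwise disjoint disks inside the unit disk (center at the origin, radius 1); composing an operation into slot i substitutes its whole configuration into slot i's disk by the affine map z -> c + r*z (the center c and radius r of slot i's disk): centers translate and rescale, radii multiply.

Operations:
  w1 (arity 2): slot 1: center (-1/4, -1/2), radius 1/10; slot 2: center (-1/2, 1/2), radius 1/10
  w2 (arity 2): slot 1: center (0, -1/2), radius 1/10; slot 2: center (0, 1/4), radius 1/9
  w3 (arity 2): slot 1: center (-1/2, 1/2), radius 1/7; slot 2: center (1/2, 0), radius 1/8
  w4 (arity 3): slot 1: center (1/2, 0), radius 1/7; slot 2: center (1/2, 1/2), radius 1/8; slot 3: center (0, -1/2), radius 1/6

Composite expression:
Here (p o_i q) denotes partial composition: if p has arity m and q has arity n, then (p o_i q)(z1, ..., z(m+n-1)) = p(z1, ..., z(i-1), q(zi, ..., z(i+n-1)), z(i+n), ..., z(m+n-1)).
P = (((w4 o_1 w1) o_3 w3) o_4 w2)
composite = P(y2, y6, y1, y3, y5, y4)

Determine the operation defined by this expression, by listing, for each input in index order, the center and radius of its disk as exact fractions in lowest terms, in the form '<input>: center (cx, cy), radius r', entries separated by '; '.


Follow each y-input down from w4: c' goes to c + r*c', radius to r*r'.
for y2, the 2-step affine chain lands on center (13/28, -1/14), radius 1/70
for y6, the 2-step affine chain lands on center (3/7, 1/14), radius 1/70
for y1, the 2-step affine chain lands on center (7/16, 9/16), radius 1/56
for y3, the 3-step affine chain lands on center (9/16, 63/128), radius 1/640
for y5, the 3-step affine chain lands on center (9/16, 129/256), radius 1/576
for y4, the 1-step affine chain lands on center (0, -1/2), radius 1/6

y1: center (7/16, 9/16), radius 1/56; y2: center (13/28, -1/14), radius 1/70; y3: center (9/16, 63/128), radius 1/640; y4: center (0, -1/2), radius 1/6; y5: center (9/16, 129/256), radius 1/576; y6: center (3/7, 1/14), radius 1/70


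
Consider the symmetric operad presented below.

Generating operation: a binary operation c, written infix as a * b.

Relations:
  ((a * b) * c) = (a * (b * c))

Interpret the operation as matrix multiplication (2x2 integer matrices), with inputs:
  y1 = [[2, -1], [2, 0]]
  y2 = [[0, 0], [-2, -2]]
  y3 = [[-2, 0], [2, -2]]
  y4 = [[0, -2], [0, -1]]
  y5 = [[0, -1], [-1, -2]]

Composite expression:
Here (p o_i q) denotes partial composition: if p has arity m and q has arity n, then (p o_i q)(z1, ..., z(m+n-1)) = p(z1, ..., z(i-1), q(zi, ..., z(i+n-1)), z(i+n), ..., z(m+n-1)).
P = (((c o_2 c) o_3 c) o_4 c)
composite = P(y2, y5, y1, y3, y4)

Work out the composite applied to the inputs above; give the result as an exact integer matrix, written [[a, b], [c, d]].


[[0, 0], [0, 68]]


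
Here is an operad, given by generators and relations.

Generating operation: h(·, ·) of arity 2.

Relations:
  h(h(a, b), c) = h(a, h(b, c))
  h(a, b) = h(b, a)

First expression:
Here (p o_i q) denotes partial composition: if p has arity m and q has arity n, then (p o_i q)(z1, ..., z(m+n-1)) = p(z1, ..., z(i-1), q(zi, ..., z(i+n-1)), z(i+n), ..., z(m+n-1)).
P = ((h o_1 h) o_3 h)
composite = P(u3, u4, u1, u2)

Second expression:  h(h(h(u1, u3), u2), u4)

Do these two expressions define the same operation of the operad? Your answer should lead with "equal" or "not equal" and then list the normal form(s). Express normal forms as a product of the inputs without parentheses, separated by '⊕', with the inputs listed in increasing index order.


The first composite normalizes to u1 ⊕ u2 ⊕ u3 ⊕ u4
The second composite normalizes to u1 ⊕ u2 ⊕ u3 ⊕ u4
Same normal form: equal.

equal — both sides give u1 ⊕ u2 ⊕ u3 ⊕ u4


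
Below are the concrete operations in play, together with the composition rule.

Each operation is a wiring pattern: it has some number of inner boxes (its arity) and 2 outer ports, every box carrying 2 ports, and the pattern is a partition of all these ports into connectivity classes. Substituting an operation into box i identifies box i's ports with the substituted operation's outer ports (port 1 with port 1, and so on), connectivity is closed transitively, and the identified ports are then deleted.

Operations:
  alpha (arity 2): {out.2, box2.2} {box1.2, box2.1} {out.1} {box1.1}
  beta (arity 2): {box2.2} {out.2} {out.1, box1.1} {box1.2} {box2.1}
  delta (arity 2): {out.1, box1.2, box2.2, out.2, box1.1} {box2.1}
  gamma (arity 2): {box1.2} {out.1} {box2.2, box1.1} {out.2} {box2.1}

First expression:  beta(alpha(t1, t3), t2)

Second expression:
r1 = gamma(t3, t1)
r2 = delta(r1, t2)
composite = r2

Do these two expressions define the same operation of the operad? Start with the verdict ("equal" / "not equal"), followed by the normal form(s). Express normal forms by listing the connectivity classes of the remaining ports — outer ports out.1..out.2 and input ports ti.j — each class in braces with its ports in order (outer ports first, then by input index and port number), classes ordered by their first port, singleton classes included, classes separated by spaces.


not equal; the first gives {out.1} {out.2} {t1.1} {t1.2, t3.1} {t2.1} {t2.2} {t3.2} and the second {out.1, out.2, t2.2} {t1.1} {t1.2, t3.1} {t2.1} {t3.2}

The first composite normalizes to {out.1} {out.2} {t1.1} {t1.2, t3.1} {t2.1} {t2.2} {t3.2}
The second composite normalizes to {out.1, out.2, t2.2} {t1.1} {t1.2, t3.1} {t2.1} {t3.2}
They disagree, so not equal.


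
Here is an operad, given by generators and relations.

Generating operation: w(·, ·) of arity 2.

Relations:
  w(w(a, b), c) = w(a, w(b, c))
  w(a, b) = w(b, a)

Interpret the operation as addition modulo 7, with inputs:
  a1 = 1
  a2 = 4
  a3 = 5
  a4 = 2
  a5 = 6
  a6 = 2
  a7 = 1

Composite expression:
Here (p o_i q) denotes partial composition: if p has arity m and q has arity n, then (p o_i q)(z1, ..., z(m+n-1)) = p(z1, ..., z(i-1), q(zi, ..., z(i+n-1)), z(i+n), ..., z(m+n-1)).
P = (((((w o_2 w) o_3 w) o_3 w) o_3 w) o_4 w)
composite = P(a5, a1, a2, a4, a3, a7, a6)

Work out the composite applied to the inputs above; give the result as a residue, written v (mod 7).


0 (mod 7)


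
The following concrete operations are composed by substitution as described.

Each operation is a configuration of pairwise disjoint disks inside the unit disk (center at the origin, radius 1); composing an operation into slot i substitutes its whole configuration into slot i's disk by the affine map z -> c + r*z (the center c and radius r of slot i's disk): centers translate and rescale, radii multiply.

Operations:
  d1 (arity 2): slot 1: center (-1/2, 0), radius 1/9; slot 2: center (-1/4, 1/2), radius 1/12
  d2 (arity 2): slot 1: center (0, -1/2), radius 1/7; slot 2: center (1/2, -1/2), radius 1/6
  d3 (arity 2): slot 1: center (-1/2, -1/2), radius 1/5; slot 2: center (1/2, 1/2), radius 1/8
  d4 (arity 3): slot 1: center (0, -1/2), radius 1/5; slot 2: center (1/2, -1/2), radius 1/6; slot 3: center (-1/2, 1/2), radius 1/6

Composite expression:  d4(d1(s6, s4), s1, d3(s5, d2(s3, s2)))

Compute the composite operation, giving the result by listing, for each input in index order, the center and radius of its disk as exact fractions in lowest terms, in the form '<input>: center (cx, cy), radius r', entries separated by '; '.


s1: center (1/2, -1/2), radius 1/6; s2: center (-13/32, 55/96), radius 1/288; s3: center (-5/12, 55/96), radius 1/336; s4: center (-1/20, -2/5), radius 1/60; s5: center (-7/12, 5/12), radius 1/30; s6: center (-1/10, -1/2), radius 1/45


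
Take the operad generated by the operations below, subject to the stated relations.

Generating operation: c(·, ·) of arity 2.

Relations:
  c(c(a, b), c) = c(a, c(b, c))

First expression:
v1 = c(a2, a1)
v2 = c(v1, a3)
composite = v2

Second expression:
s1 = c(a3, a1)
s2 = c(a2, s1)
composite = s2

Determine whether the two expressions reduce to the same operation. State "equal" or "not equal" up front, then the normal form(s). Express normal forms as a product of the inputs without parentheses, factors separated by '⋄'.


not equal — first a2 ⋄ a1 ⋄ a3, second a2 ⋄ a3 ⋄ a1


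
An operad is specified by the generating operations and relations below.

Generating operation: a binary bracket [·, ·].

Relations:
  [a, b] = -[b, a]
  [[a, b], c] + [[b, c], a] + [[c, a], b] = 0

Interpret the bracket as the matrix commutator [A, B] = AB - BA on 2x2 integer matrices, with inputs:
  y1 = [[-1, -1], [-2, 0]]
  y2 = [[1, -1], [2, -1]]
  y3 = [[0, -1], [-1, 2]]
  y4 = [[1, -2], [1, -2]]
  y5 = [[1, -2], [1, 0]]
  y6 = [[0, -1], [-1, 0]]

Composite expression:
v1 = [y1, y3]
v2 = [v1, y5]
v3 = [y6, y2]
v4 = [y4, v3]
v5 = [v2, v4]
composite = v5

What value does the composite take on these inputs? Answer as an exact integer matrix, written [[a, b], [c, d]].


[[30, -80], [20, -30]]


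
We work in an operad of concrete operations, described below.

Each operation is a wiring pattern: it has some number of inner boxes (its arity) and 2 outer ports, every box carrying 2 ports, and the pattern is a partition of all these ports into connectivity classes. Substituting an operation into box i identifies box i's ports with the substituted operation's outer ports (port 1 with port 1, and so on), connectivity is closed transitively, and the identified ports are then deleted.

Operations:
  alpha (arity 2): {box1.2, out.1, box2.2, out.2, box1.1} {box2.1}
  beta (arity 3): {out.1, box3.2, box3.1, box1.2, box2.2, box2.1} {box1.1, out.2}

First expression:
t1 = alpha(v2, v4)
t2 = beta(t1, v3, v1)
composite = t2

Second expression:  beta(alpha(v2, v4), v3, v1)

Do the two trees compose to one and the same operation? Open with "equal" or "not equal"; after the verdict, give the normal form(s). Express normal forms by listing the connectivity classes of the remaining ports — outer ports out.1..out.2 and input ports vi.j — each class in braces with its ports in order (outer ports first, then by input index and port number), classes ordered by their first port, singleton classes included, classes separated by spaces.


equal — both sides give {out.1, out.2, v1.1, v1.2, v2.1, v2.2, v3.1, v3.2, v4.2} {v4.1}

Reducing the first expression gives {out.1, out.2, v1.1, v1.2, v2.1, v2.2, v3.1, v3.2, v4.2} {v4.1}
Reducing the second expression gives {out.1, out.2, v1.1, v1.2, v2.1, v2.2, v3.1, v3.2, v4.2} {v4.1}
One common form — equal.


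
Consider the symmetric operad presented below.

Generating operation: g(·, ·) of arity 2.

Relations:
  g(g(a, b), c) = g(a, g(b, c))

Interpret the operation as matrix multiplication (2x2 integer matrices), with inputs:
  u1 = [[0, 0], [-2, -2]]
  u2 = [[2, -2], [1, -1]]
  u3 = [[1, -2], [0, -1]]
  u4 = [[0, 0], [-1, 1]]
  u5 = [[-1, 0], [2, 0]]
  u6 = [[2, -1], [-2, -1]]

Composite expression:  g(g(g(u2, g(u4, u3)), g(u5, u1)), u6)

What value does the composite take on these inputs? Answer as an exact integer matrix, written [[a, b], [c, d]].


[[0, 0], [0, 0]]

g(u4, u3) = [[0, 0], [-1, 1]]
g(u2, g(u4, u3)) = [[2, -2], [1, -1]]
g(u5, u1) = [[0, 0], [0, 0]]
g(g(u2, g(u4, u3)), g(u5, u1)) = [[0, 0], [0, 0]]
g(g(g(u2, g(u4, u3)), g(u5, u1)), u6) = [[0, 0], [0, 0]]


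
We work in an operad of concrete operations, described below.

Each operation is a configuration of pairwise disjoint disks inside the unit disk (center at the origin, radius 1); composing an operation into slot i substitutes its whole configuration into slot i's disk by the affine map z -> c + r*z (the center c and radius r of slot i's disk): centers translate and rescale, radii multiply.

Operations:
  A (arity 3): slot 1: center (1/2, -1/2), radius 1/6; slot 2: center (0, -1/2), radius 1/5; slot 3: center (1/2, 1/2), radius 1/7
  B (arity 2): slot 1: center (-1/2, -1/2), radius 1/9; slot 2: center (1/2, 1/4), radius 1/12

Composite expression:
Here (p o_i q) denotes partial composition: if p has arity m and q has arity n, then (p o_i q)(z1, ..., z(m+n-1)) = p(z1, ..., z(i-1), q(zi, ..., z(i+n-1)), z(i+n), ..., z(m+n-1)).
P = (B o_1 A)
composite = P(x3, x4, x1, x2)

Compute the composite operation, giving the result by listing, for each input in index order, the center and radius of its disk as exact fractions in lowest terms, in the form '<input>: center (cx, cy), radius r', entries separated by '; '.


x1: center (-4/9, -4/9), radius 1/63; x2: center (1/2, 1/4), radius 1/12; x3: center (-4/9, -5/9), radius 1/54; x4: center (-1/2, -5/9), radius 1/45

Nesting under B composes maps z -> c + r*z down each x-path.
input x3: composing its 2 substitution steps yields center (-4/9, -5/9), radius 1/54
input x4: composing its 2 substitution steps yields center (-1/2, -5/9), radius 1/45
input x1: composing its 2 substitution steps yields center (-4/9, -4/9), radius 1/63
input x2: composing its 1 substitution step yields center (1/2, 1/4), radius 1/12


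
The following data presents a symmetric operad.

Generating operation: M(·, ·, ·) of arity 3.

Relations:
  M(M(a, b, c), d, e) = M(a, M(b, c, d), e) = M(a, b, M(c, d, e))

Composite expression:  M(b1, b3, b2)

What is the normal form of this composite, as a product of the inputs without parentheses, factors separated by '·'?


Under associativity of M, the answer is the b's in reading order.
M(b1, b3, b2) unparenthesizes to b1 · b3 · b2

b1 · b3 · b2


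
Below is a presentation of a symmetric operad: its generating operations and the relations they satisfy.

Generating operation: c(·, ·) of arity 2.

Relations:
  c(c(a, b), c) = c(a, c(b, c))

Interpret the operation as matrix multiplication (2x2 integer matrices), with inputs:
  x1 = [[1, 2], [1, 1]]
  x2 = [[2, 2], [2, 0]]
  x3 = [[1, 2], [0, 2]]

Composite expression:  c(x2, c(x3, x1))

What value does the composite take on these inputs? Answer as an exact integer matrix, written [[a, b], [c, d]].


c(x3, x1) = [[3, 4], [2, 2]]
c(x2, c(x3, x1)) = [[10, 12], [6, 8]]

[[10, 12], [6, 8]]


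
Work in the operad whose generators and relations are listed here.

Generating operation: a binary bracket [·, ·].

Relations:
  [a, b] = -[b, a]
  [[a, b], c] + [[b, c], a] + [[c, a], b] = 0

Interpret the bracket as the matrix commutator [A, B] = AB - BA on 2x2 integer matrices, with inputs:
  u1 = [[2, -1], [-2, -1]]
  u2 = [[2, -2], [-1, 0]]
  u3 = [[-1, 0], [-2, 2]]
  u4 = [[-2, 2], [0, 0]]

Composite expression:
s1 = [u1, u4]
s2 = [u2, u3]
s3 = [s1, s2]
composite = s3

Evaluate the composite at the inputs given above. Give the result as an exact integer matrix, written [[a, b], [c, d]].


[u1, u4] = [[4, 4], [4, -4]]
[u2, u3] = [[4, -6], [7, -4]]
[[u1, u4], [u2, u3]] = [[52, -80], [-24, -52]]

[[52, -80], [-24, -52]]


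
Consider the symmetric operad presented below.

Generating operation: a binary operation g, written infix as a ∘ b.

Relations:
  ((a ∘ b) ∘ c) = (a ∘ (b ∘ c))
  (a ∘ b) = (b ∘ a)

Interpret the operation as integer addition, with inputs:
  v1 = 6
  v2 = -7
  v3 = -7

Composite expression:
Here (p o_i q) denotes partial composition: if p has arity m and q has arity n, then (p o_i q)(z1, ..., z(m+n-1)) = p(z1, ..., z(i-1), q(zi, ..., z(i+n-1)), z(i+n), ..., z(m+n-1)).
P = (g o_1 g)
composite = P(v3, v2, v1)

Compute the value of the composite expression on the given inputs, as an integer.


-8

(v3 ∘ v2) = -14
((v3 ∘ v2) ∘ v1) = -8


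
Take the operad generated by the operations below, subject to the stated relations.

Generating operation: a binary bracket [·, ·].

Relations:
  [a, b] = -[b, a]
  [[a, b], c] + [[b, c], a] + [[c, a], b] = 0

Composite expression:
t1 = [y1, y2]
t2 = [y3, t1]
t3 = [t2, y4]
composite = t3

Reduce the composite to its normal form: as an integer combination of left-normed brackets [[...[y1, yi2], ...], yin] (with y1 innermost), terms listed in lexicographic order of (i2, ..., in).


-[[[y1, y2], y3], y4]

Antisymmetry and Jacobi reduce to y1-anchored left-normed brackets.
Composite bracket: [[y3, [y1, y2]], y4]
Full expansion: 8 signed words from ab - ba (2^3 = 8).
Words beginning with y1 determine it all:
  the word y1y2y3y4 carries sign -1 and contributes -[[[y1, y2], y3], y4]


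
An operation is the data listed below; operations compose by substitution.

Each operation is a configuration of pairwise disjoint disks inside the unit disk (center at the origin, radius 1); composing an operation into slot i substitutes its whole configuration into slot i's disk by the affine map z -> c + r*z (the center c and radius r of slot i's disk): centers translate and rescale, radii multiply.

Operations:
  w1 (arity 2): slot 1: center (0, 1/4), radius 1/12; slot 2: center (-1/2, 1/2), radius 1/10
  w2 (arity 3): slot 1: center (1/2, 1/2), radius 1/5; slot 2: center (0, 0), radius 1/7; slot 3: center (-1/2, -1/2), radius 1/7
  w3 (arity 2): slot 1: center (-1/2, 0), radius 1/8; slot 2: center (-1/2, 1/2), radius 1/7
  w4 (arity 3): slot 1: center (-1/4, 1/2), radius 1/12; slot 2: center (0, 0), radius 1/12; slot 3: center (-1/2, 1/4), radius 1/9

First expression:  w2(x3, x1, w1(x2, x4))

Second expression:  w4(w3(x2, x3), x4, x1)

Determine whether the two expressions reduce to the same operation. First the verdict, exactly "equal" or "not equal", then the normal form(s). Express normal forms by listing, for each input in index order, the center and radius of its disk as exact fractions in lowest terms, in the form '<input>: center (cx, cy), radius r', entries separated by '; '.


not equal; the first gives x1: center (0, 0), radius 1/7; x2: center (-1/2, -13/28), radius 1/84; x3: center (1/2, 1/2), radius 1/5; x4: center (-4/7, -3/7), radius 1/70 and the second x1: center (-1/2, 1/4), radius 1/9; x2: center (-7/24, 1/2), radius 1/96; x3: center (-7/24, 13/24), radius 1/84; x4: center (0, 0), radius 1/12

Reducing the first expression gives x1: center (0, 0), radius 1/7; x2: center (-1/2, -13/28), radius 1/84; x3: center (1/2, 1/2), radius 1/5; x4: center (-4/7, -3/7), radius 1/70
Reducing the second expression gives x1: center (-1/2, 1/4), radius 1/9; x2: center (-7/24, 1/2), radius 1/96; x3: center (-7/24, 13/24), radius 1/84; x4: center (0, 0), radius 1/12
No match — not equal.


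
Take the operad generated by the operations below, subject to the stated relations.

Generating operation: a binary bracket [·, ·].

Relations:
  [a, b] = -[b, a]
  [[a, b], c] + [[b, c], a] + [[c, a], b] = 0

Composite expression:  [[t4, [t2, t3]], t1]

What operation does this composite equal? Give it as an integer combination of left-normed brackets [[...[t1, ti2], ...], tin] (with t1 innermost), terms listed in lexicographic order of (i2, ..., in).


Skip Jacobi rewriting: expand, keep t1-initial words, read off terms.
Composite bracket: [[t4, [t2, t3]], t1]
Applying ab - ba throughout gives 8 signed words (2^3 = 8).
Keep just the words that open with t1:
  sign of t1t2t3t4 is +1, so it contributes +[[[t1, t2], t3], t4]
  sign of t1t3t2t4 is -1, so it contributes -[[[t1, t3], t2], t4]
  sign of t1t4t2t3 is -1, so it contributes -[[[t1, t4], t2], t3]
  sign of t1t4t3t2 is +1, so it contributes +[[[t1, t4], t3], t2]

[[[t1, t2], t3], t4] - [[[t1, t3], t2], t4] - [[[t1, t4], t2], t3] + [[[t1, t4], t3], t2]


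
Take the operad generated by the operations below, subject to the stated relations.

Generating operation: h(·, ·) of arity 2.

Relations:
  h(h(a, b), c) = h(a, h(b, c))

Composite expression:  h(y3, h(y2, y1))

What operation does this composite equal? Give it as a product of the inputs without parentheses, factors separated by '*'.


y3 * y2 * y1

Key point: h is associative — brackets drop, the y-order remains.
h(y2, y1) spells out as y2 * y1
h(y3, h(y2, y1)) spells out as y3 * y2 * y1


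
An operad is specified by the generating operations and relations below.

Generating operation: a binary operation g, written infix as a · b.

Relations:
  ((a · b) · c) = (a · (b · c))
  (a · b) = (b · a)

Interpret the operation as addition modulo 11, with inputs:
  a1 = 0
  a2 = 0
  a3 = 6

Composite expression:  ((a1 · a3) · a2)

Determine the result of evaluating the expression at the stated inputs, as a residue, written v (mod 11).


6 (mod 11)


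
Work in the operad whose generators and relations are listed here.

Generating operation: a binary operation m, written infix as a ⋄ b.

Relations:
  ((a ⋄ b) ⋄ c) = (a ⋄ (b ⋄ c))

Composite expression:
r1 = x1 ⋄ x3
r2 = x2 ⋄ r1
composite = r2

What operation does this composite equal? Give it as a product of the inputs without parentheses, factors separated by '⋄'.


x2 ⋄ x1 ⋄ x3

Under associativity of m, the answer is the x's in reading order.
(x1 ⋄ x3) flattens to x1 ⋄ x3
(x2 ⋄ (x1 ⋄ x3)) flattens to x2 ⋄ x1 ⋄ x3


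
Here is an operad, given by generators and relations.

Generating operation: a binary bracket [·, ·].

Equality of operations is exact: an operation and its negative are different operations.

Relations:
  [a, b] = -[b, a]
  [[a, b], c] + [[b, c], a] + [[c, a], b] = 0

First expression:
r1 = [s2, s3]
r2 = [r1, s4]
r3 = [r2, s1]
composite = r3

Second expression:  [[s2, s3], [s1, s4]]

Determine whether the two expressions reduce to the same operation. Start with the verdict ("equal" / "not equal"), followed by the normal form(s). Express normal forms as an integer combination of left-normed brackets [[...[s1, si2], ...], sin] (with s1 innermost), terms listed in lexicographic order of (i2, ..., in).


In normal form, the first expression is -[[[s1, s2], s3], s4] + [[[s1, s3], s2], s4] + [[[s1, s4], s2], s3] - [[[s1, s4], s3], s2]
In normal form, the second expression is -[[[s1, s4], s2], s3] + [[[s1, s4], s3], s2]
The forms do not match — not equal.

not equal; the first gives -[[[s1, s2], s3], s4] + [[[s1, s3], s2], s4] + [[[s1, s4], s2], s3] - [[[s1, s4], s3], s2] and the second -[[[s1, s4], s2], s3] + [[[s1, s4], s3], s2]
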